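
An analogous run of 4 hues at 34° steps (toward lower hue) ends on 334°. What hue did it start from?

76°

3 steps of 34° (toward lower hue) give a net shift of −102°.
Start = end − shift: 334 + 102 = 436 → 436 − 360 = 76°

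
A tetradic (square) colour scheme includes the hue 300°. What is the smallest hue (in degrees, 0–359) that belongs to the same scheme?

30°

A square tetradic scheme places four hues every 90°.
The full set through 300° is {30°, 120°, 210°, 300°}.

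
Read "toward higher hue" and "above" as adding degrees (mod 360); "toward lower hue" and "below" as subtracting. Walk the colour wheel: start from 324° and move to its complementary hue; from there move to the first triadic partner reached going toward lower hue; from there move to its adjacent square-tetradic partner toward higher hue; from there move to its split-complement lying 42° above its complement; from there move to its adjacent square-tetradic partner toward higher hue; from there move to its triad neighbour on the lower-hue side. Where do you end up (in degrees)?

324 + 180 = 504 → 504 − 360 = 144°   (complement)
144 − 120 = 24°   (triadic ↓)
24 + 90 = 114°   (square ↑)
114 + 222 = 336°   (split-comp 42° ↑)
336 + 90 = 426 → 426 − 360 = 66°   (square ↑)
66 − 120 = -54 → -54 + 360 = 306°   (triadic ↓)

306°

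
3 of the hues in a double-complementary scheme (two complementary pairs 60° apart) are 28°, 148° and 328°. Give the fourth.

A rectangular tetradic uses two complementary pairs 60° apart: offsets 0°, 60°, 180°, 240°.
Among {28°, 148°, 328°}, 148° and 328° are a 180° pair.
The remaining hue 28° needs its own complement: 28 + 180 = 208°

208°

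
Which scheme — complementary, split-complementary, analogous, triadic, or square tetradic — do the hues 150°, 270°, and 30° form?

Sort the hues: 30°, 150°, 270°.
Successive gaps around the wheel: 120°, 120°, 120°.
Three hues equally spaced 120° apart form a triad.

triadic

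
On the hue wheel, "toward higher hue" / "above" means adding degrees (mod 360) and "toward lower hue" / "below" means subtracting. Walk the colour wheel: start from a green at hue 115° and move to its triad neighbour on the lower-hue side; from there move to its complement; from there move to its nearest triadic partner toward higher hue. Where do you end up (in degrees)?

295°

115 − 120 = -5 → -5 + 360 = 355°   (triadic ↓)
355 + 180 = 535 → 535 − 360 = 175°   (complement)
175 + 120 = 295°   (triadic ↑)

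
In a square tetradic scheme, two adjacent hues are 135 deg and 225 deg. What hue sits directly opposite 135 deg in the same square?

A square tetradic scheme places four hues 90° apart; opposite corners are 180° apart.
135 + 180 = 315°

315°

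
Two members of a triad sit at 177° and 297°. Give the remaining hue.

57°

A triad spaces three hues 120° apart.
The full set is {57°, 177°, 297°}.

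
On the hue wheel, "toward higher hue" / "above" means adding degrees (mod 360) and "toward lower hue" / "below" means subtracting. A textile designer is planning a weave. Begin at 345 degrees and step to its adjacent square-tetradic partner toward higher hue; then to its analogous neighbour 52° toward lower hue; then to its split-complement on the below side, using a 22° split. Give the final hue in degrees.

square ↑ +90°: 345 + 90 = 435 → 435 − 360 = 75°
analog 52° ↓ −52°: 75 − 52 = 23°
split-comp 22° ↓ +158°: 23 + 158 = 181°

181°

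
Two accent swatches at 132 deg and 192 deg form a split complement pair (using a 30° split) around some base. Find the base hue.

The accents sit 30° either side of the complement, so the complement is their short-arc midpoint on the wheel.
Short-arc midpoint of 132° and 192°: 162°.
Base is 180° from the complement: 162 − 180 = -18 → -18 + 360 = 342°

342°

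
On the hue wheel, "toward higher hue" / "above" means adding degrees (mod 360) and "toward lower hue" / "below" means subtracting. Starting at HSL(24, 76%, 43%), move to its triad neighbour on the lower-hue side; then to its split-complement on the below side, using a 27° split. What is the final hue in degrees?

triadic ↓ −120°: 24 − 120 = -96 → -96 + 360 = 264°
split-comp 27° ↓ +153°: 264 + 153 = 417 → 417 − 360 = 57°

57°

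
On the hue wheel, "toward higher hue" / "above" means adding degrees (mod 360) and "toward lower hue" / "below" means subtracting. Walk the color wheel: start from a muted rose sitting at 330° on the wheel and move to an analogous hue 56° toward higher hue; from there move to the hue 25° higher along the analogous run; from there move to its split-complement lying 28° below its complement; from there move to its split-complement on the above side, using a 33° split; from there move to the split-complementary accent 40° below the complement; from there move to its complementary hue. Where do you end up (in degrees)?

16°

330 + 56 = 386 → 386 − 360 = 26°   (analog 56° ↑)
26 + 25 = 51°   (analog 25° ↑)
51 + 152 = 203°   (split-comp 28° ↓)
203 + 213 = 416 → 416 − 360 = 56°   (split-comp 33° ↑)
56 + 140 = 196°   (split-comp 40° ↓)
196 + 180 = 376 → 376 − 360 = 16°   (complement)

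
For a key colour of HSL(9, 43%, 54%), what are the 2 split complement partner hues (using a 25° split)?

164° and 214°

Split-complementary hues sit 25° either side of the complement.
Complement of 9°: 9 + 180 = 189°
189 − 25 = 164°
189 + 25 = 214°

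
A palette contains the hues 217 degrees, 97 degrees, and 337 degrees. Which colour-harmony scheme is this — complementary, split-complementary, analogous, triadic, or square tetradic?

triadic

Sort the hues: 97°, 217°, 337°.
Successive gaps around the wheel: 120°, 120°, 120°.
Three hues equally spaced 120° apart form a triad.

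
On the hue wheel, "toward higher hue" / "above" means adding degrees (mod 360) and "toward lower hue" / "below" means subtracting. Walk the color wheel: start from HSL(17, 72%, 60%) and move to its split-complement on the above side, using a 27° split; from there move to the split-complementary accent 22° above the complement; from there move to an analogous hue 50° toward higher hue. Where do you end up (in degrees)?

116°

split-comp 27° ↑ +207°: 17 + 207 = 224°
split-comp 22° ↑ +202°: 224 + 202 = 426 → 426 − 360 = 66°
analog 50° ↑ +50°: 66 + 50 = 116°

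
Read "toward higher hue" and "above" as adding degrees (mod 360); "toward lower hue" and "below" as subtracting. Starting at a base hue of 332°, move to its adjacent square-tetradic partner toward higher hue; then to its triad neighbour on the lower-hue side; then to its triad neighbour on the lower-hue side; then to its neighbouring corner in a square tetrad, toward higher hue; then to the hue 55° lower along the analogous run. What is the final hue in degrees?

square ↑ +90°: 332 + 90 = 422 → 422 − 360 = 62°
triadic ↓ −120°: 62 − 120 = -58 → -58 + 360 = 302°
triadic ↓ −120°: 302 − 120 = 182°
square ↑ +90°: 182 + 90 = 272°
analog 55° ↓ −55°: 272 − 55 = 217°

217°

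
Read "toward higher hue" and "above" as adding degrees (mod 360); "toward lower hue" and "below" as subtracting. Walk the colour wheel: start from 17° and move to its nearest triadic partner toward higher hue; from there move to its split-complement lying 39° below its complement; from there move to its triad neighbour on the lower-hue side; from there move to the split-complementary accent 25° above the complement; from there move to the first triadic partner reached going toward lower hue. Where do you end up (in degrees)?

243°

+120° (triadic ↑): 17 + 120 = 137°
+141° (split-comp 39° ↓): 137 + 141 = 278°
−120° (triadic ↓): 278 − 120 = 158°
+205° (split-comp 25° ↑): 158 + 205 = 363 → 363 − 360 = 3°
−120° (triadic ↓): 3 − 120 = -117 → -117 + 360 = 243°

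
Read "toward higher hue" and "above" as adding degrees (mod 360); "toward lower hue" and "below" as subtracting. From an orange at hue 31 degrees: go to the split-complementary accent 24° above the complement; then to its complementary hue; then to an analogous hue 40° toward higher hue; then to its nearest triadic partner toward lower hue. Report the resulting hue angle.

335°

split-comp 24° ↑ +204°: 31 + 204 = 235°
complement +180°: 235 + 180 = 415 → 415 − 360 = 55°
analog 40° ↑ +40°: 55 + 40 = 95°
triadic ↓ −120°: 95 − 120 = -25 → -25 + 360 = 335°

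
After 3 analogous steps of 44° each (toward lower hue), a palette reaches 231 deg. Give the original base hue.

3°

3 steps of 44° (toward lower hue) give a net shift of −132°.
Start = end − shift: 231 + 132 = 363 → 363 − 360 = 3°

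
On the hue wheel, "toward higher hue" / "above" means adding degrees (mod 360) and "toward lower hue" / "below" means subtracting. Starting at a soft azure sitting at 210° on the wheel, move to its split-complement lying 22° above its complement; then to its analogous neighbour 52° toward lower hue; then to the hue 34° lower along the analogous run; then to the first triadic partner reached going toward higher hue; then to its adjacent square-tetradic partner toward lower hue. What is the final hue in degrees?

split-comp 22° ↑ +202°: 210 + 202 = 412 → 412 − 360 = 52°
analog 52° ↓ −52°: 52 − 52 = 0°
analog 34° ↓ −34°: 0 − 34 = -34 → -34 + 360 = 326°
triadic ↑ +120°: 326 + 120 = 446 → 446 − 360 = 86°
square ↓ −90°: 86 − 90 = -4 → -4 + 360 = 356°

356°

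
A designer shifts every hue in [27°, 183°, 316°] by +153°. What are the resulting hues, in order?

27 + 153 = 180°
183 + 153 = 336°
316 + 153 = 469 → 469 − 360 = 109°

180°, 336°, 109°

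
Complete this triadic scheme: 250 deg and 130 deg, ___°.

A triad places three hues 120° apart.
The full set through 130° is {10°, 130°, 250°}.
Given {130°, 250°}, the missing hue is 10°.

10°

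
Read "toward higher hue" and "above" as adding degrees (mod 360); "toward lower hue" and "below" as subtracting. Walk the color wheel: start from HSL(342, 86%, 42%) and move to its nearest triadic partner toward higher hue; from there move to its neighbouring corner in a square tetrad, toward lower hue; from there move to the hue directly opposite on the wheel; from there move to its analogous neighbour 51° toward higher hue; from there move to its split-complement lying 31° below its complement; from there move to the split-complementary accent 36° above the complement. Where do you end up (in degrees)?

248°

triadic ↑ +120°: 342 + 120 = 462 → 462 − 360 = 102°
square ↓ −90°: 102 − 90 = 12°
complement +180°: 12 + 180 = 192°
analog 51° ↑ +51°: 192 + 51 = 243°
split-comp 31° ↓ +149°: 243 + 149 = 392 → 392 − 360 = 32°
split-comp 36° ↑ +216°: 32 + 216 = 248°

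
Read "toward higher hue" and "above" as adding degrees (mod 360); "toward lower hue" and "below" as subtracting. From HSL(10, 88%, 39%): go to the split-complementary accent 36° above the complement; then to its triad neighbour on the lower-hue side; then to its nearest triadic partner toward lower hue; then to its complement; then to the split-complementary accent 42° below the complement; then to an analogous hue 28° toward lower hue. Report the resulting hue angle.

+216° (split-comp 36° ↑): 10 + 216 = 226°
−120° (triadic ↓): 226 − 120 = 106°
−120° (triadic ↓): 106 − 120 = -14 → -14 + 360 = 346°
+180° (complement): 346 + 180 = 526 → 526 − 360 = 166°
+138° (split-comp 42° ↓): 166 + 138 = 304°
−28° (analog 28° ↓): 304 − 28 = 276°

276°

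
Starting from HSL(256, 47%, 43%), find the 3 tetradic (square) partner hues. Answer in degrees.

A square tetradic scheme places four hues every 90°.
256 + 90 = 346°
256 + 180 = 436 → 436 − 360 = 76°
256 + 270 = 526 → 526 − 360 = 166°

346°, 76°, and 166°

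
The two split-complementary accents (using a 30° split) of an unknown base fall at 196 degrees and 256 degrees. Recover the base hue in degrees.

46°

The accents sit 30° either side of the complement, so the complement is their short-arc midpoint on the wheel.
Short-arc midpoint of 196° and 256°: 226°.
Base is 180° from the complement: 226 − 180 = 46°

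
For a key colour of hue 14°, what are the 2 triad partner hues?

A triad places three hues 120° apart.
14 + 120 = 134°
14 + 240 = 254°

134° and 254°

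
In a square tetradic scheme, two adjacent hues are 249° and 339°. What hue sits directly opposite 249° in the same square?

A square tetradic scheme places four hues 90° apart; opposite corners are 180° apart.
249 + 180 = 429 → 429 − 360 = 69°

69°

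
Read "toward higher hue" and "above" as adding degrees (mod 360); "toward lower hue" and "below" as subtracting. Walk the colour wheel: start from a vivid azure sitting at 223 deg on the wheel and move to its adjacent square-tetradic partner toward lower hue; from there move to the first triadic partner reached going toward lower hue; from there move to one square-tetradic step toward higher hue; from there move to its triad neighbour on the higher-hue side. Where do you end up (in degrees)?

223°

square ↓ −90°: 223 − 90 = 133°
triadic ↓ −120°: 133 − 120 = 13°
square ↑ +90°: 13 + 90 = 103°
triadic ↑ +120°: 103 + 120 = 223°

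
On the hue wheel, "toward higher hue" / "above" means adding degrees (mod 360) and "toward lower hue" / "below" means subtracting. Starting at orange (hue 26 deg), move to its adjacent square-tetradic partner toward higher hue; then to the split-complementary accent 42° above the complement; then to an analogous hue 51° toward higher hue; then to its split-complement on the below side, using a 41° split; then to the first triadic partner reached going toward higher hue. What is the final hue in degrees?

288°

26 + 90 = 116°   (square ↑)
116 + 222 = 338°   (split-comp 42° ↑)
338 + 51 = 389 → 389 − 360 = 29°   (analog 51° ↑)
29 + 139 = 168°   (split-comp 41° ↓)
168 + 120 = 288°   (triadic ↑)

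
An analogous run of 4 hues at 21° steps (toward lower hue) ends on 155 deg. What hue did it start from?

218°

3 steps of 21° (toward lower hue) give a net shift of −63°.
Start = end − shift: 155 + 63 = 218°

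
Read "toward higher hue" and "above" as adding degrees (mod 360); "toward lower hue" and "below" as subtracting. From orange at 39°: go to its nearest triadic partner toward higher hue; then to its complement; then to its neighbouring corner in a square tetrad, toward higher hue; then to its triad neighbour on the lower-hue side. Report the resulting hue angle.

309°

triadic ↑ +120°: 39 + 120 = 159°
complement +180°: 159 + 180 = 339°
square ↑ +90°: 339 + 90 = 429 → 429 − 360 = 69°
triadic ↓ −120°: 69 − 120 = -51 → -51 + 360 = 309°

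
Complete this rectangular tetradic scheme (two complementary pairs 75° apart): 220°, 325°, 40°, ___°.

145°

A rectangular tetradic uses two complementary pairs 75° apart: offsets 0°, 75°, 180°, 255°.
Among {40°, 220°, 325°}, 40° and 220° are a 180° pair.
The remaining hue 325° needs its own complement: 325 + 180 = 505 → 505 − 360 = 145°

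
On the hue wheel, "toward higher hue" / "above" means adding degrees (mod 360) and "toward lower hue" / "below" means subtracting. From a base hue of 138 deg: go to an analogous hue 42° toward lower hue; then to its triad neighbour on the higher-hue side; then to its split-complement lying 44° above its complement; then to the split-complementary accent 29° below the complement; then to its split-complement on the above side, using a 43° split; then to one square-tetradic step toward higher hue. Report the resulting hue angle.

184°

analog 42° ↓ −42°: 138 − 42 = 96°
triadic ↑ +120°: 96 + 120 = 216°
split-comp 44° ↑ +224°: 216 + 224 = 440 → 440 − 360 = 80°
split-comp 29° ↓ +151°: 80 + 151 = 231°
split-comp 43° ↑ +223°: 231 + 223 = 454 → 454 − 360 = 94°
square ↑ +90°: 94 + 90 = 184°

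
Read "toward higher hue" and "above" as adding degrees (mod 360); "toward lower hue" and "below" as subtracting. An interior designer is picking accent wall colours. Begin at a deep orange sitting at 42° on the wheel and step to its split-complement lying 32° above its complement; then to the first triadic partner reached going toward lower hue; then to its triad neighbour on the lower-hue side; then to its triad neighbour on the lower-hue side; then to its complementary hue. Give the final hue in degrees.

+212° (split-comp 32° ↑): 42 + 212 = 254°
−120° (triadic ↓): 254 − 120 = 134°
−120° (triadic ↓): 134 − 120 = 14°
−120° (triadic ↓): 14 − 120 = -106 → -106 + 360 = 254°
+180° (complement): 254 + 180 = 434 → 434 − 360 = 74°

74°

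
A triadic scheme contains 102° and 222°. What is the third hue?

A triad spaces three hues 120° apart.
The full set is {102°, 222°, 342°}.

342°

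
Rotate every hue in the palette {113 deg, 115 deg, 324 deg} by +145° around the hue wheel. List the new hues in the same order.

258°, 260°, 109°

113 + 145 = 258°
115 + 145 = 260°
324 + 145 = 469 → 469 − 360 = 109°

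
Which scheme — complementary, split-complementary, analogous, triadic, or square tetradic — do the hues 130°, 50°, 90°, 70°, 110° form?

analogous

Sort the hues: 50°, 70°, 90°, 110°, 130°.
Successive gaps around the wheel: 20°, 20°, 20°, 20°, 280°.
A run of hues at equal small steps (20°) with one large closing gap is an analogous group.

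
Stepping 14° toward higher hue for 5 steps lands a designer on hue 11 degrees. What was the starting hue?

301°

5 steps of 14° (toward higher hue) give a net shift of +70°.
Start = end − shift: 11 − 70 = -59 → -59 + 360 = 301°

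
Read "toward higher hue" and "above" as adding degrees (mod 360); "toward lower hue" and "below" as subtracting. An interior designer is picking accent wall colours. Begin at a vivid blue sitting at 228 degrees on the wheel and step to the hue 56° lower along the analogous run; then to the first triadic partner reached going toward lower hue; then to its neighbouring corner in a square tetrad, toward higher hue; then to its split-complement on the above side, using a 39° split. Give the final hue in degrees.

analog 56° ↓ −56°: 228 − 56 = 172°
triadic ↓ −120°: 172 − 120 = 52°
square ↑ +90°: 52 + 90 = 142°
split-comp 39° ↑ +219°: 142 + 219 = 361 → 361 − 360 = 1°

1°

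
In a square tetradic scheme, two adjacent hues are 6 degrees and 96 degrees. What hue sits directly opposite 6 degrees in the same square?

186°

A square tetradic scheme places four hues 90° apart; opposite corners are 180° apart.
6 + 180 = 186°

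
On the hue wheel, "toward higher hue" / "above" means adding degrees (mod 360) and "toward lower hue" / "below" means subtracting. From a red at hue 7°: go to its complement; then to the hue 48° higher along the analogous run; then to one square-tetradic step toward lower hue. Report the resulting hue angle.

+180° (complement): 7 + 180 = 187°
+48° (analog 48° ↑): 187 + 48 = 235°
−90° (square ↓): 235 − 90 = 145°

145°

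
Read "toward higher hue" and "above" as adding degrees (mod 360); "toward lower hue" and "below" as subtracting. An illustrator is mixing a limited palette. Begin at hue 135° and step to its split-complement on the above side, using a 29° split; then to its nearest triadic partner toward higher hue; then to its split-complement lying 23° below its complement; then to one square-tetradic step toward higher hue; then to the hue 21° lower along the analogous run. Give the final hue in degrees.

330°

135 + 209 = 344°   (split-comp 29° ↑)
344 + 120 = 464 → 464 − 360 = 104°   (triadic ↑)
104 + 157 = 261°   (split-comp 23° ↓)
261 + 90 = 351°   (square ↑)
351 − 21 = 330°   (analog 21° ↓)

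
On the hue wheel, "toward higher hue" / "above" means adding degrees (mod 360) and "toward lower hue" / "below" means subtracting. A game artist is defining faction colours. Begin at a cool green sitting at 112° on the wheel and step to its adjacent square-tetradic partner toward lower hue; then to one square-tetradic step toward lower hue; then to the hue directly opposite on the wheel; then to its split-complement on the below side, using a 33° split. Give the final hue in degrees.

259°

112 − 90 = 22°   (square ↓)
22 − 90 = -68 → -68 + 360 = 292°   (square ↓)
292 + 180 = 472 → 472 − 360 = 112°   (complement)
112 + 147 = 259°   (split-comp 33° ↓)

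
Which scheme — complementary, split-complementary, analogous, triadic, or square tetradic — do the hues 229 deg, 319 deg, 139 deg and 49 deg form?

Sort the hues: 49°, 139°, 229°, 319°.
Successive gaps around the wheel: 90°, 90°, 90°, 90°.
Four hues every 90° form a square tetradic scheme.

square tetradic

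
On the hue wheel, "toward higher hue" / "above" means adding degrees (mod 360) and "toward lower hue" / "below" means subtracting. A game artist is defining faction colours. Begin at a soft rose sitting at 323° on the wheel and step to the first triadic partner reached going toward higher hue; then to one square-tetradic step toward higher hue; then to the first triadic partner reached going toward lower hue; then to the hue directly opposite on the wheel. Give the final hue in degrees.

triadic ↑ +120°: 323 + 120 = 443 → 443 − 360 = 83°
square ↑ +90°: 83 + 90 = 173°
triadic ↓ −120°: 173 − 120 = 53°
complement +180°: 53 + 180 = 233°

233°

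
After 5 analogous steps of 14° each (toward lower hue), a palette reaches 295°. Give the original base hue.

5°

5 steps of 14° (toward lower hue) give a net shift of −70°.
Start = end − shift: 295 + 70 = 365 → 365 − 360 = 5°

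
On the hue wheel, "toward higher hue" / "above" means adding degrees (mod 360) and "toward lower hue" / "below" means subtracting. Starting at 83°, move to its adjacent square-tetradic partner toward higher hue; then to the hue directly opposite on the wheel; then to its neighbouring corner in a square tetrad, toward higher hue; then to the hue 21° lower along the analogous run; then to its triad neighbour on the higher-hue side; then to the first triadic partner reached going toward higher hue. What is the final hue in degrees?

302°

83 + 90 = 173°   (square ↑)
173 + 180 = 353°   (complement)
353 + 90 = 443 → 443 − 360 = 83°   (square ↑)
83 − 21 = 62°   (analog 21° ↓)
62 + 120 = 182°   (triadic ↑)
182 + 120 = 302°   (triadic ↑)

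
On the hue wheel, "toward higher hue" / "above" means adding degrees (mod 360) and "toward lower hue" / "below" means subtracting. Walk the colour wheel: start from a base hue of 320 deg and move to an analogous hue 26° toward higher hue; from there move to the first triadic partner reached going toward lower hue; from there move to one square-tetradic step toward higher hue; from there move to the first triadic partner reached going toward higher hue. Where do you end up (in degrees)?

76°

analog 26° ↑ +26°: 320 + 26 = 346°
triadic ↓ −120°: 346 − 120 = 226°
square ↑ +90°: 226 + 90 = 316°
triadic ↑ +120°: 316 + 120 = 436 → 436 − 360 = 76°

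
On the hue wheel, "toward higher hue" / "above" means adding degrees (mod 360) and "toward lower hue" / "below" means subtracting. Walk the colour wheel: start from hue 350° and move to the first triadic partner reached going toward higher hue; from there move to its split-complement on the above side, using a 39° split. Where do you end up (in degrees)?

329°

+120° (triadic ↑): 350 + 120 = 470 → 470 − 360 = 110°
+219° (split-comp 39° ↑): 110 + 219 = 329°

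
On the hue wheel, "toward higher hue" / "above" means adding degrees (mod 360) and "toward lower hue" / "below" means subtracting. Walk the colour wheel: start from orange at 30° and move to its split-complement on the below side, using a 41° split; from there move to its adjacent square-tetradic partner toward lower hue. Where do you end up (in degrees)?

79°

30 + 139 = 169°   (split-comp 41° ↓)
169 − 90 = 79°   (square ↓)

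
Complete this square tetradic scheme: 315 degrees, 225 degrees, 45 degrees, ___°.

A square tetradic scheme places four hues every 90°.
The full set through 45° is {45°, 135°, 225°, 315°}.
Given {45°, 225°, 315°}, the missing hue is 135°.

135°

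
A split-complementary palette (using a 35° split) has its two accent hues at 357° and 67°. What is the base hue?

212°

The accents sit 35° either side of the complement, so the complement is their short-arc midpoint on the wheel.
Short-arc midpoint of 357° and 67°: 32°.
Base is 180° from the complement: 32 − 180 = -148 → -148 + 360 = 212°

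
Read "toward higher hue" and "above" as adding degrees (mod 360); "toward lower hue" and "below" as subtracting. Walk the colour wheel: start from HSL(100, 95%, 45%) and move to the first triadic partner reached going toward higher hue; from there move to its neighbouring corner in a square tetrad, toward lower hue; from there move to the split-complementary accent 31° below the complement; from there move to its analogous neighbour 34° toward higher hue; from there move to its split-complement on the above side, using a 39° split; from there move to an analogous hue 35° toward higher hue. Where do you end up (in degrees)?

+120° (triadic ↑): 100 + 120 = 220°
−90° (square ↓): 220 − 90 = 130°
+149° (split-comp 31° ↓): 130 + 149 = 279°
+34° (analog 34° ↑): 279 + 34 = 313°
+219° (split-comp 39° ↑): 313 + 219 = 532 → 532 − 360 = 172°
+35° (analog 35° ↑): 172 + 35 = 207°

207°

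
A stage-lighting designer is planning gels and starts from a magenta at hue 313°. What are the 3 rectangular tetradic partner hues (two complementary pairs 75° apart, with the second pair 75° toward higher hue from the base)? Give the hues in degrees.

A rectangular tetradic uses two complementary pairs 75° apart: offsets 0°, 75°, 180°, 255°.
313 + 75 = 388 → 388 − 360 = 28°
313 + 180 = 493 → 493 − 360 = 133°
313 + 255 = 568 → 568 − 360 = 208°

28°, 133°, 208°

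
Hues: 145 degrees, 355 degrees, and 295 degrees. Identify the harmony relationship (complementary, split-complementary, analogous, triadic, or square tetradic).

Sort the hues: 145°, 295°, 355°.
Successive gaps around the wheel: 150°, 60°, 150°.
Two 150° gaps and one 60° gap — a base hue opposite a pair of accents 30° either side of its complement — is the split-complementary pattern.

split-complementary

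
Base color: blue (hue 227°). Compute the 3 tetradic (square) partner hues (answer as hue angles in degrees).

227 + 90 = 317°
227 + 180 = 407 → 407 − 360 = 47°
227 + 270 = 497 → 497 − 360 = 137°

317°, 47°, and 137°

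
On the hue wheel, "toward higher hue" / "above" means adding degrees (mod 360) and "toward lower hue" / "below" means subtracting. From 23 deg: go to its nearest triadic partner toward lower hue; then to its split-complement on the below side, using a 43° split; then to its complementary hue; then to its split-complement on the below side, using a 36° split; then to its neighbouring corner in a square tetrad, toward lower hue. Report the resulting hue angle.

274°

23 − 120 = -97 → -97 + 360 = 263°   (triadic ↓)
263 + 137 = 400 → 400 − 360 = 40°   (split-comp 43° ↓)
40 + 180 = 220°   (complement)
220 + 144 = 364 → 364 − 360 = 4°   (split-comp 36° ↓)
4 − 90 = -86 → -86 + 360 = 274°   (square ↓)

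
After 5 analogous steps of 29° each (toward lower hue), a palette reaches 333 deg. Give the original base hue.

5 steps of 29° (toward lower hue) give a net shift of −145°.
Start = end − shift: 333 + 145 = 478 → 478 − 360 = 118°

118°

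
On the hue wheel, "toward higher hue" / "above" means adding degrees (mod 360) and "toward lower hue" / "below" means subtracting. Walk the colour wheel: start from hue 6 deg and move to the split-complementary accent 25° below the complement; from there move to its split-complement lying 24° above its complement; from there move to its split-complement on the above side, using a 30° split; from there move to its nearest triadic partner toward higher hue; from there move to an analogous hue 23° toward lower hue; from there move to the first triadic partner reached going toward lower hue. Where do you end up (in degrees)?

6 + 155 = 161°   (split-comp 25° ↓)
161 + 204 = 365 → 365 − 360 = 5°   (split-comp 24° ↑)
5 + 210 = 215°   (split-comp 30° ↑)
215 + 120 = 335°   (triadic ↑)
335 − 23 = 312°   (analog 23° ↓)
312 − 120 = 192°   (triadic ↓)

192°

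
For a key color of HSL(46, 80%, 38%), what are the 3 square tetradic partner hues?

136°, 226°, 316°

A square tetradic scheme places four hues every 90°.
46 + 90 = 136°
46 + 180 = 226°
46 + 270 = 316°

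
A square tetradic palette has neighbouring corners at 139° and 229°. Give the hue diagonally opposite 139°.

A square tetradic scheme places four hues 90° apart; opposite corners are 180° apart.
139 + 180 = 319°

319°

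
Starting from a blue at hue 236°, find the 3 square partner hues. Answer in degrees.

326°, 56°, and 146°

A square tetradic scheme places four hues every 90°.
236 + 90 = 326°
236 + 180 = 416 → 416 − 360 = 56°
236 + 270 = 506 → 506 − 360 = 146°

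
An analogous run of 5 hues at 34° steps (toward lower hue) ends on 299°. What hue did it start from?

4 steps of 34° (toward lower hue) give a net shift of −136°.
Start = end − shift: 299 + 136 = 435 → 435 − 360 = 75°

75°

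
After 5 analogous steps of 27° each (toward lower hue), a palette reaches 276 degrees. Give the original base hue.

5 steps of 27° (toward lower hue) give a net shift of −135°.
Start = end − shift: 276 + 135 = 411 → 411 − 360 = 51°

51°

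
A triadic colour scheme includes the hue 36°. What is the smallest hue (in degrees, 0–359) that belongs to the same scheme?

A triad places three hues 120° apart.
The full set through 36° is {36°, 156°, 276°}.

36°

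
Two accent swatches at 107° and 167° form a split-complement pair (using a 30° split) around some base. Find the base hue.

The accents sit 30° either side of the complement, so the complement is their short-arc midpoint on the wheel.
Short-arc midpoint of 107° and 167°: 137°.
Base is 180° from the complement: 137 − 180 = -43 → -43 + 360 = 317°

317°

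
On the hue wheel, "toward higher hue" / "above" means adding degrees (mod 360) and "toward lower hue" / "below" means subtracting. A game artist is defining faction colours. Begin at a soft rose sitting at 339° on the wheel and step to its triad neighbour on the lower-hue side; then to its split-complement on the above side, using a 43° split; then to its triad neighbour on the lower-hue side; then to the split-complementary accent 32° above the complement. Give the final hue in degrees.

triadic ↓ −120°: 339 − 120 = 219°
split-comp 43° ↑ +223°: 219 + 223 = 442 → 442 − 360 = 82°
triadic ↓ −120°: 82 − 120 = -38 → -38 + 360 = 322°
split-comp 32° ↑ +212°: 322 + 212 = 534 → 534 − 360 = 174°

174°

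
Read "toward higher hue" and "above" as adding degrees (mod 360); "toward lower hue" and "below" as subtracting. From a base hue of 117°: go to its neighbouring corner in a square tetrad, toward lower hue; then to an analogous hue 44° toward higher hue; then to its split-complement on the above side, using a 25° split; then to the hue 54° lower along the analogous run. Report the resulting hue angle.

square ↓ −90°: 117 − 90 = 27°
analog 44° ↑ +44°: 27 + 44 = 71°
split-comp 25° ↑ +205°: 71 + 205 = 276°
analog 54° ↓ −54°: 276 − 54 = 222°

222°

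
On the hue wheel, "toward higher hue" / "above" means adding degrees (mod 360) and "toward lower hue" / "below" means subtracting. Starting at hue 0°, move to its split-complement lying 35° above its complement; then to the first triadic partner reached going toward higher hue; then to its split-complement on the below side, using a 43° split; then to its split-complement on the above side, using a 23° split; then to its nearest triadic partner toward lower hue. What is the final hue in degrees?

split-comp 35° ↑ +215°: 0 + 215 = 215°
triadic ↑ +120°: 215 + 120 = 335°
split-comp 43° ↓ +137°: 335 + 137 = 472 → 472 − 360 = 112°
split-comp 23° ↑ +203°: 112 + 203 = 315°
triadic ↓ −120°: 315 − 120 = 195°

195°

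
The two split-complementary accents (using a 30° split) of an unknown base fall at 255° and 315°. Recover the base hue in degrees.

The accents sit 30° either side of the complement, so the complement is their short-arc midpoint on the wheel.
Short-arc midpoint of 255° and 315°: 285°.
Base is 180° from the complement: 285 − 180 = 105°

105°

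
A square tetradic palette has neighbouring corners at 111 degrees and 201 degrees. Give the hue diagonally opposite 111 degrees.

291°

A square tetradic scheme places four hues 90° apart; opposite corners are 180° apart.
111 + 180 = 291°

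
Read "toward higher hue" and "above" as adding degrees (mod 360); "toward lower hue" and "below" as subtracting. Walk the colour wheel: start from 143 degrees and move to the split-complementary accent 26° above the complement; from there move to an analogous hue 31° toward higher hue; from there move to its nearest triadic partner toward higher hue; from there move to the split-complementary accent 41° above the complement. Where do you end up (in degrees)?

split-comp 26° ↑ +206°: 143 + 206 = 349°
analog 31° ↑ +31°: 349 + 31 = 380 → 380 − 360 = 20°
triadic ↑ +120°: 20 + 120 = 140°
split-comp 41° ↑ +221°: 140 + 221 = 361 → 361 − 360 = 1°

1°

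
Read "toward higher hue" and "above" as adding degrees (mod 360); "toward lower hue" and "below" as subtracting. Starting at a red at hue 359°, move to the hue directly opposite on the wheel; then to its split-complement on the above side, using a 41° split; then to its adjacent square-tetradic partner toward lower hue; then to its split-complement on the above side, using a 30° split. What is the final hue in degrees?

359 + 180 = 539 → 539 − 360 = 179°   (complement)
179 + 221 = 400 → 400 − 360 = 40°   (split-comp 41° ↑)
40 − 90 = -50 → -50 + 360 = 310°   (square ↓)
310 + 210 = 520 → 520 − 360 = 160°   (split-comp 30° ↑)

160°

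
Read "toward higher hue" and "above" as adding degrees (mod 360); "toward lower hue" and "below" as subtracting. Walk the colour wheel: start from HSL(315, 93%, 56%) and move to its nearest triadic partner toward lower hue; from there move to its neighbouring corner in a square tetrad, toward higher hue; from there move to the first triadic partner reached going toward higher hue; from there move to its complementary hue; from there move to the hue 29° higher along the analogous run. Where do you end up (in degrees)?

254°

315 − 120 = 195°   (triadic ↓)
195 + 90 = 285°   (square ↑)
285 + 120 = 405 → 405 − 360 = 45°   (triadic ↑)
45 + 180 = 225°   (complement)
225 + 29 = 254°   (analog 29° ↑)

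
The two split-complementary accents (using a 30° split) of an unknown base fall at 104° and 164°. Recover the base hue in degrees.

314°

The accents sit 30° either side of the complement, so the complement is their short-arc midpoint on the wheel.
Short-arc midpoint of 104° and 164°: 134°.
Base is 180° from the complement: 134 − 180 = -46 → -46 + 360 = 314°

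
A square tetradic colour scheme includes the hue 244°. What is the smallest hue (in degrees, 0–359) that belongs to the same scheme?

A square tetradic scheme places four hues every 90°.
The full set through 244° is {64°, 154°, 244°, 334°}.

64°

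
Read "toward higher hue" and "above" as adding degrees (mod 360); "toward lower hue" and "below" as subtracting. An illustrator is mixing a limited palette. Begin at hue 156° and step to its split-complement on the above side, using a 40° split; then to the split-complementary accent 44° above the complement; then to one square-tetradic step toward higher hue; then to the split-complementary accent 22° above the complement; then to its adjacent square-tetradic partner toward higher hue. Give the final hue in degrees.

156 + 220 = 376 → 376 − 360 = 16°   (split-comp 40° ↑)
16 + 224 = 240°   (split-comp 44° ↑)
240 + 90 = 330°   (square ↑)
330 + 202 = 532 → 532 − 360 = 172°   (split-comp 22° ↑)
172 + 90 = 262°   (square ↑)

262°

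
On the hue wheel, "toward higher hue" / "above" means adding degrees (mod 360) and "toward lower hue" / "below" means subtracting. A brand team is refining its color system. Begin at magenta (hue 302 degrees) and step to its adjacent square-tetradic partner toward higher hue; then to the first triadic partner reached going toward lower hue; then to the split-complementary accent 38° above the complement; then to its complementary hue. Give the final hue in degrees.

310°

square ↑ +90°: 302 + 90 = 392 → 392 − 360 = 32°
triadic ↓ −120°: 32 − 120 = -88 → -88 + 360 = 272°
split-comp 38° ↑ +218°: 272 + 218 = 490 → 490 − 360 = 130°
complement +180°: 130 + 180 = 310°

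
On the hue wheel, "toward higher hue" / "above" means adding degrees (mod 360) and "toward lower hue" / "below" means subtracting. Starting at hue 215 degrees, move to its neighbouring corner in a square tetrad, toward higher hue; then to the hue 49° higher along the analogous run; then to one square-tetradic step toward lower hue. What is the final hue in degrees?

215 + 90 = 305°   (square ↑)
305 + 49 = 354°   (analog 49° ↑)
354 − 90 = 264°   (square ↓)

264°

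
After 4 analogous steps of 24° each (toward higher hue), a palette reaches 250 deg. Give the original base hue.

4 steps of 24° (toward higher hue) give a net shift of +96°.
Start = end − shift: 250 − 96 = 154°

154°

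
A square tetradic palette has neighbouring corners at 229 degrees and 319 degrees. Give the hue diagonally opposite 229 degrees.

A square tetradic scheme places four hues 90° apart; opposite corners are 180° apart.
229 + 180 = 409 → 409 − 360 = 49°

49°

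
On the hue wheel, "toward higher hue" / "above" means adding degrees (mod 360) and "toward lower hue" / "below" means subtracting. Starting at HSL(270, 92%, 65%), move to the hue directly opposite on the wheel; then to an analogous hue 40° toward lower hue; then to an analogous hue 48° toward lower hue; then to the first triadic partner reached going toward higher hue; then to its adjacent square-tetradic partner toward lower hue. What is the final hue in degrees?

complement +180°: 270 + 180 = 450 → 450 − 360 = 90°
analog 40° ↓ −40°: 90 − 40 = 50°
analog 48° ↓ −48°: 50 − 48 = 2°
triadic ↑ +120°: 2 + 120 = 122°
square ↓ −90°: 122 − 90 = 32°

32°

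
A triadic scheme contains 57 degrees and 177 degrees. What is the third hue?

297°

A triad spaces three hues 120° apart.
The full set is {57°, 177°, 297°}.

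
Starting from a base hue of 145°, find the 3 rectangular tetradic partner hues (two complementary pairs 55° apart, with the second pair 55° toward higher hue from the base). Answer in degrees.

200°, 325°, 20°

A rectangular tetradic uses two complementary pairs 55° apart: offsets 0°, 55°, 180°, 235°.
145 + 55 = 200°
145 + 180 = 325°
145 + 235 = 380 → 380 − 360 = 20°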